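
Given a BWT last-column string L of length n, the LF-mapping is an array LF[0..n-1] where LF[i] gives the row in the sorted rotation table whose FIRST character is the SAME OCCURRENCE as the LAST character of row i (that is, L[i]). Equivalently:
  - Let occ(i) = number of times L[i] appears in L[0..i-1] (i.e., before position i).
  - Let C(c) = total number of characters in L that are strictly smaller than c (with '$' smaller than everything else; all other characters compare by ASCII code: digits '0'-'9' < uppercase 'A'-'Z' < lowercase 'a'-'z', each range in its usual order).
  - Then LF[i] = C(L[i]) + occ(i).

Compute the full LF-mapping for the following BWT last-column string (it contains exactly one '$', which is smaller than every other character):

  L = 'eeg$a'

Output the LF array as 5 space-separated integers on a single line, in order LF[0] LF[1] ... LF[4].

Answer: 2 3 4 0 1

Derivation:
Char counts: '$':1, 'a':1, 'e':2, 'g':1
C (first-col start): C('$')=0, C('a')=1, C('e')=2, C('g')=4
L[0]='e': occ=0, LF[0]=C('e')+0=2+0=2
L[1]='e': occ=1, LF[1]=C('e')+1=2+1=3
L[2]='g': occ=0, LF[2]=C('g')+0=4+0=4
L[3]='$': occ=0, LF[3]=C('$')+0=0+0=0
L[4]='a': occ=0, LF[4]=C('a')+0=1+0=1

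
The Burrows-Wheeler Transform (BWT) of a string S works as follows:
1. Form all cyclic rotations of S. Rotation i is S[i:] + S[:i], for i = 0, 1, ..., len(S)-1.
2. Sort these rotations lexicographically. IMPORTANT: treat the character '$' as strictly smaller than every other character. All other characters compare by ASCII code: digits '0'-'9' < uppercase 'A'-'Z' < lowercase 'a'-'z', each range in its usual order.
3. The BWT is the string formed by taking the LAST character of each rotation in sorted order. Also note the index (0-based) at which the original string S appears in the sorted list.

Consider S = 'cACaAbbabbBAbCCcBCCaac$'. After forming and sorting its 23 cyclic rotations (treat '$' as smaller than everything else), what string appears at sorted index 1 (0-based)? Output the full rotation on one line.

Answer: ACaAbbabbBAbCCcBCCaac$c

Derivation:
All 23 rotations (rotation i = S[i:]+S[:i]):
  rot[0] = cACaAbbabbBAbCCcBCCaac$
  rot[1] = ACaAbbabbBAbCCcBCCaac$c
  rot[2] = CaAbbabbBAbCCcBCCaac$cA
  rot[3] = aAbbabbBAbCCcBCCaac$cAC
  rot[4] = AbbabbBAbCCcBCCaac$cACa
  rot[5] = bbabbBAbCCcBCCaac$cACaA
  rot[6] = babbBAbCCcBCCaac$cACaAb
  rot[7] = abbBAbCCcBCCaac$cACaAbb
  rot[8] = bbBAbCCcBCCaac$cACaAbba
  rot[9] = bBAbCCcBCCaac$cACaAbbab
  rot[10] = BAbCCcBCCaac$cACaAbbabb
  rot[11] = AbCCcBCCaac$cACaAbbabbB
  rot[12] = bCCcBCCaac$cACaAbbabbBA
  rot[13] = CCcBCCaac$cACaAbbabbBAb
  rot[14] = CcBCCaac$cACaAbbabbBAbC
  rot[15] = cBCCaac$cACaAbbabbBAbCC
  rot[16] = BCCaac$cACaAbbabbBAbCCc
  rot[17] = CCaac$cACaAbbabbBAbCCcB
  rot[18] = Caac$cACaAbbabbBAbCCcBC
  rot[19] = aac$cACaAbbabbBAbCCcBCC
  rot[20] = ac$cACaAbbabbBAbCCcBCCa
  rot[21] = c$cACaAbbabbBAbCCcBCCaa
  rot[22] = $cACaAbbabbBAbCCcBCCaac
Sorted (with $ < everything):
  sorted[0] = $cACaAbbabbBAbCCcBCCaac
  sorted[1] = ACaAbbabbBAbCCcBCCaac$c
  sorted[2] = AbCCcBCCaac$cACaAbbabbB
  sorted[3] = AbbabbBAbCCcBCCaac$cACa
  sorted[4] = BAbCCcBCCaac$cACaAbbabb
  sorted[5] = BCCaac$cACaAbbabbBAbCCc
  sorted[6] = CCaac$cACaAbbabbBAbCCcB
  sorted[7] = CCcBCCaac$cACaAbbabbBAb
  sorted[8] = CaAbbabbBAbCCcBCCaac$cA
  sorted[9] = Caac$cACaAbbabbBAbCCcBC
  sorted[10] = CcBCCaac$cACaAbbabbBAbC
  sorted[11] = aAbbabbBAbCCcBCCaac$cAC
  sorted[12] = aac$cACaAbbabbBAbCCcBCC
  sorted[13] = abbBAbCCcBCCaac$cACaAbb
  sorted[14] = ac$cACaAbbabbBAbCCcBCCa
  sorted[15] = bBAbCCcBCCaac$cACaAbbab
  sorted[16] = bCCcBCCaac$cACaAbbabbBA
  sorted[17] = babbBAbCCcBCCaac$cACaAb
  sorted[18] = bbBAbCCcBCCaac$cACaAbba
  sorted[19] = bbabbBAbCCcBCCaac$cACaA
  sorted[20] = c$cACaAbbabbBAbCCcBCCaa
  sorted[21] = cACaAbbabbBAbCCcBCCaac$
  sorted[22] = cBCCaac$cACaAbbabbBAbCC
sorted[1] = ACaAbbabbBAbCCcBCCaac$c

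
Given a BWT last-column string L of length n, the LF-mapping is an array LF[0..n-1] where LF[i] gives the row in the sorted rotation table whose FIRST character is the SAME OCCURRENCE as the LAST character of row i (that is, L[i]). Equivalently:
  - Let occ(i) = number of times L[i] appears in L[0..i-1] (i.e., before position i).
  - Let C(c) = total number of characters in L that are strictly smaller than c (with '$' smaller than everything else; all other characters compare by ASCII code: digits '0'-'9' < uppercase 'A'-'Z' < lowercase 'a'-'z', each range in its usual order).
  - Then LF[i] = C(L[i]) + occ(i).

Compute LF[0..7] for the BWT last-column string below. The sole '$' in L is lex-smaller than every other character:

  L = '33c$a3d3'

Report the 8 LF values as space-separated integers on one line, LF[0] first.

Char counts: '$':1, '3':4, 'a':1, 'c':1, 'd':1
C (first-col start): C('$')=0, C('3')=1, C('a')=5, C('c')=6, C('d')=7
L[0]='3': occ=0, LF[0]=C('3')+0=1+0=1
L[1]='3': occ=1, LF[1]=C('3')+1=1+1=2
L[2]='c': occ=0, LF[2]=C('c')+0=6+0=6
L[3]='$': occ=0, LF[3]=C('$')+0=0+0=0
L[4]='a': occ=0, LF[4]=C('a')+0=5+0=5
L[5]='3': occ=2, LF[5]=C('3')+2=1+2=3
L[6]='d': occ=0, LF[6]=C('d')+0=7+0=7
L[7]='3': occ=3, LF[7]=C('3')+3=1+3=4

Answer: 1 2 6 0 5 3 7 4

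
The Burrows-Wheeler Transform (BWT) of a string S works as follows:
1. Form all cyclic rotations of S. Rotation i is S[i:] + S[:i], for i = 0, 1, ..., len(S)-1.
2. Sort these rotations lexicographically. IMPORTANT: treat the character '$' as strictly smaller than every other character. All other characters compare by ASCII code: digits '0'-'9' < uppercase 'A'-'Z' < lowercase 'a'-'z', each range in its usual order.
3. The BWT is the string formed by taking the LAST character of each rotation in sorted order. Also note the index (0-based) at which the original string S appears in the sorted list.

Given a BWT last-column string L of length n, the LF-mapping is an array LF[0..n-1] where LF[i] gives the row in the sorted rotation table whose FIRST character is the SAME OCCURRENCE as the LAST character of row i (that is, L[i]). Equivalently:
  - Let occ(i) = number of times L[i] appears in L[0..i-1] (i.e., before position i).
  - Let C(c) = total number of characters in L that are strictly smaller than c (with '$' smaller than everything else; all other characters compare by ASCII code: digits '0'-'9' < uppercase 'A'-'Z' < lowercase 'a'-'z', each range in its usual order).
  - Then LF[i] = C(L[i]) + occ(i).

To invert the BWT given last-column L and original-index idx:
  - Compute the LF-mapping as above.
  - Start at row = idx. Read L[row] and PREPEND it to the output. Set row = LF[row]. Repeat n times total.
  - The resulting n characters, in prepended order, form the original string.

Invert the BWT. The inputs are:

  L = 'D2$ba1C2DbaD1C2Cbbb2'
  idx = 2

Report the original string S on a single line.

LF mapping: 10 3 0 15 13 1 7 4 11 16 14 12 2 8 5 9 17 18 19 6
Walk LF starting at row 2, prepending L[row]:
  step 1: row=2, L[2]='$', prepend. Next row=LF[2]=0
  step 2: row=0, L[0]='D', prepend. Next row=LF[0]=10
  step 3: row=10, L[10]='a', prepend. Next row=LF[10]=14
  step 4: row=14, L[14]='2', prepend. Next row=LF[14]=5
  step 5: row=5, L[5]='1', prepend. Next row=LF[5]=1
  step 6: row=1, L[1]='2', prepend. Next row=LF[1]=3
  step 7: row=3, L[3]='b', prepend. Next row=LF[3]=15
  step 8: row=15, L[15]='C', prepend. Next row=LF[15]=9
  step 9: row=9, L[9]='b', prepend. Next row=LF[9]=16
  step 10: row=16, L[16]='b', prepend. Next row=LF[16]=17
  step 11: row=17, L[17]='b', prepend. Next row=LF[17]=18
  step 12: row=18, L[18]='b', prepend. Next row=LF[18]=19
  step 13: row=19, L[19]='2', prepend. Next row=LF[19]=6
  step 14: row=6, L[6]='C', prepend. Next row=LF[6]=7
  step 15: row=7, L[7]='2', prepend. Next row=LF[7]=4
  step 16: row=4, L[4]='a', prepend. Next row=LF[4]=13
  step 17: row=13, L[13]='C', prepend. Next row=LF[13]=8
  step 18: row=8, L[8]='D', prepend. Next row=LF[8]=11
  step 19: row=11, L[11]='D', prepend. Next row=LF[11]=12
  step 20: row=12, L[12]='1', prepend. Next row=LF[12]=2
Reversed output: 1DDCa2C2bbbbCb212aD$

Answer: 1DDCa2C2bbbbCb212aD$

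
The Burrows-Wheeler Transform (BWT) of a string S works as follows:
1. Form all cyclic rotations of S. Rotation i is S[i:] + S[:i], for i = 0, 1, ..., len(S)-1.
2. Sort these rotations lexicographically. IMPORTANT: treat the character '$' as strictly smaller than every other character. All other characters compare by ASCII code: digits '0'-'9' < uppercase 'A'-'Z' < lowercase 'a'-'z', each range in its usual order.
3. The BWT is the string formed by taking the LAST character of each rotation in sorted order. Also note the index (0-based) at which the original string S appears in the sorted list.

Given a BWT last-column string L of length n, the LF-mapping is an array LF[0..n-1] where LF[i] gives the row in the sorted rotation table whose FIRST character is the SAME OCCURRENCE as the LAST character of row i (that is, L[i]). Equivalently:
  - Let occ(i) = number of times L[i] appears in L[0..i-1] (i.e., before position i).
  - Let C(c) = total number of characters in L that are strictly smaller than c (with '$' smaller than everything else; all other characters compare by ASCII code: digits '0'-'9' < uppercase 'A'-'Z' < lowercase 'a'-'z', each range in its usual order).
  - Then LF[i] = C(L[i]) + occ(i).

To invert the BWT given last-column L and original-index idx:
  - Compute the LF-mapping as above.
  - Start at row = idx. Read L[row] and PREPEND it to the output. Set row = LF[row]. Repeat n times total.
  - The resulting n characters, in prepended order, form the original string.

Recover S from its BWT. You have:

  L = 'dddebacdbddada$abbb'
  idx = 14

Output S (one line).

Answer: dbdcbbddabadbeadad$

Derivation:
LF mapping: 11 12 13 18 5 1 10 14 6 15 16 2 17 3 0 4 7 8 9
Walk LF starting at row 14, prepending L[row]:
  step 1: row=14, L[14]='$', prepend. Next row=LF[14]=0
  step 2: row=0, L[0]='d', prepend. Next row=LF[0]=11
  step 3: row=11, L[11]='a', prepend. Next row=LF[11]=2
  step 4: row=2, L[2]='d', prepend. Next row=LF[2]=13
  step 5: row=13, L[13]='a', prepend. Next row=LF[13]=3
  step 6: row=3, L[3]='e', prepend. Next row=LF[3]=18
  step 7: row=18, L[18]='b', prepend. Next row=LF[18]=9
  step 8: row=9, L[9]='d', prepend. Next row=LF[9]=15
  step 9: row=15, L[15]='a', prepend. Next row=LF[15]=4
  step 10: row=4, L[4]='b', prepend. Next row=LF[4]=5
  step 11: row=5, L[5]='a', prepend. Next row=LF[5]=1
  step 12: row=1, L[1]='d', prepend. Next row=LF[1]=12
  step 13: row=12, L[12]='d', prepend. Next row=LF[12]=17
  step 14: row=17, L[17]='b', prepend. Next row=LF[17]=8
  step 15: row=8, L[8]='b', prepend. Next row=LF[8]=6
  step 16: row=6, L[6]='c', prepend. Next row=LF[6]=10
  step 17: row=10, L[10]='d', prepend. Next row=LF[10]=16
  step 18: row=16, L[16]='b', prepend. Next row=LF[16]=7
  step 19: row=7, L[7]='d', prepend. Next row=LF[7]=14
Reversed output: dbdcbbddabadbeadad$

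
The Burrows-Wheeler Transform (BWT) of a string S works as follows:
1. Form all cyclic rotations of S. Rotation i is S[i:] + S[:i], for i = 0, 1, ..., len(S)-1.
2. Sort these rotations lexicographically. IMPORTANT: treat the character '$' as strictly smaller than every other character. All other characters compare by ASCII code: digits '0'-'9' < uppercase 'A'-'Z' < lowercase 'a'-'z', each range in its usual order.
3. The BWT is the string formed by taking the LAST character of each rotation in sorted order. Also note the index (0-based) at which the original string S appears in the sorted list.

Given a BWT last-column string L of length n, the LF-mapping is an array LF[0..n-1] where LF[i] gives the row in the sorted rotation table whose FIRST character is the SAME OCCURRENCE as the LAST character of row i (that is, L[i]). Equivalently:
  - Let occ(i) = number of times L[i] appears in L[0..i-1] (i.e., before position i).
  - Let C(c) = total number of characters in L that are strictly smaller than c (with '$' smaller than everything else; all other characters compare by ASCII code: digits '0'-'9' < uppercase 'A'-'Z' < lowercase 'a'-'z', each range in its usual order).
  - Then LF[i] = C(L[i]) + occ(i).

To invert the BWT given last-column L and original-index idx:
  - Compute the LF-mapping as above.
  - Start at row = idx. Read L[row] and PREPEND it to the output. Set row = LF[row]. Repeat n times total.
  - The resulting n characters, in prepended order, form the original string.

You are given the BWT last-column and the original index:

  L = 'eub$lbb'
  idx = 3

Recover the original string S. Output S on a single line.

Answer: bubble$

Derivation:
LF mapping: 4 6 1 0 5 2 3
Walk LF starting at row 3, prepending L[row]:
  step 1: row=3, L[3]='$', prepend. Next row=LF[3]=0
  step 2: row=0, L[0]='e', prepend. Next row=LF[0]=4
  step 3: row=4, L[4]='l', prepend. Next row=LF[4]=5
  step 4: row=5, L[5]='b', prepend. Next row=LF[5]=2
  step 5: row=2, L[2]='b', prepend. Next row=LF[2]=1
  step 6: row=1, L[1]='u', prepend. Next row=LF[1]=6
  step 7: row=6, L[6]='b', prepend. Next row=LF[6]=3
Reversed output: bubble$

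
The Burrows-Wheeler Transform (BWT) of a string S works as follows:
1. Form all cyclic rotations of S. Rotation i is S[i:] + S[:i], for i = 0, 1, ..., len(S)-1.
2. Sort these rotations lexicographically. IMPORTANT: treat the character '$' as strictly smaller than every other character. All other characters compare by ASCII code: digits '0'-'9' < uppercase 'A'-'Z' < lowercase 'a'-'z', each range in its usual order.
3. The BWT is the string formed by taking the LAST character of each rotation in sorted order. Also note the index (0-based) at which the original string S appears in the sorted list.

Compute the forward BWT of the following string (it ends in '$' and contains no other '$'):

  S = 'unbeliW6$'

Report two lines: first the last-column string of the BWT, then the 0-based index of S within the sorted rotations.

All 9 rotations (rotation i = S[i:]+S[:i]):
  rot[0] = unbeliW6$
  rot[1] = nbeliW6$u
  rot[2] = beliW6$un
  rot[3] = eliW6$unb
  rot[4] = liW6$unbe
  rot[5] = iW6$unbel
  rot[6] = W6$unbeli
  rot[7] = 6$unbeliW
  rot[8] = $unbeliW6
Sorted (with $ < everything):
  sorted[0] = $unbeliW6  (last char: '6')
  sorted[1] = 6$unbeliW  (last char: 'W')
  sorted[2] = W6$unbeli  (last char: 'i')
  sorted[3] = beliW6$un  (last char: 'n')
  sorted[4] = eliW6$unb  (last char: 'b')
  sorted[5] = iW6$unbel  (last char: 'l')
  sorted[6] = liW6$unbe  (last char: 'e')
  sorted[7] = nbeliW6$u  (last char: 'u')
  sorted[8] = unbeliW6$  (last char: '$')
Last column: 6Winbleu$
Original string S is at sorted index 8

Answer: 6Winbleu$
8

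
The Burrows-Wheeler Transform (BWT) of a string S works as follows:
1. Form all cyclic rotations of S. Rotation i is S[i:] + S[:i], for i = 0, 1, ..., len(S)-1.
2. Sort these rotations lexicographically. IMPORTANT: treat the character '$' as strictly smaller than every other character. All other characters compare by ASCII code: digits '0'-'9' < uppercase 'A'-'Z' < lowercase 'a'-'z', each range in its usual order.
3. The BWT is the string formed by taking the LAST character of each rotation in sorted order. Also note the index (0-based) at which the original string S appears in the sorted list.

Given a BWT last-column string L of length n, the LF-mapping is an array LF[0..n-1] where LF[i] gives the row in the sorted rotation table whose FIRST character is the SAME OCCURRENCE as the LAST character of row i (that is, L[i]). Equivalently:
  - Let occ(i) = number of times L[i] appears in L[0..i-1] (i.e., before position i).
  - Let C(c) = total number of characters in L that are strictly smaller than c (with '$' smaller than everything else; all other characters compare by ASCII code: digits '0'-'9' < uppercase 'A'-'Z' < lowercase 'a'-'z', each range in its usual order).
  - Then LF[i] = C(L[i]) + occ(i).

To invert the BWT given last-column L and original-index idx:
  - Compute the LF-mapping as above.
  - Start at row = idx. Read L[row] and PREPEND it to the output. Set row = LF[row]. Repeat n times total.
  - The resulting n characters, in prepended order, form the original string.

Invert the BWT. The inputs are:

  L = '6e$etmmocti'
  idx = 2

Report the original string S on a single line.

Answer: committee6$

Derivation:
LF mapping: 1 3 0 4 9 6 7 8 2 10 5
Walk LF starting at row 2, prepending L[row]:
  step 1: row=2, L[2]='$', prepend. Next row=LF[2]=0
  step 2: row=0, L[0]='6', prepend. Next row=LF[0]=1
  step 3: row=1, L[1]='e', prepend. Next row=LF[1]=3
  step 4: row=3, L[3]='e', prepend. Next row=LF[3]=4
  step 5: row=4, L[4]='t', prepend. Next row=LF[4]=9
  step 6: row=9, L[9]='t', prepend. Next row=LF[9]=10
  step 7: row=10, L[10]='i', prepend. Next row=LF[10]=5
  step 8: row=5, L[5]='m', prepend. Next row=LF[5]=6
  step 9: row=6, L[6]='m', prepend. Next row=LF[6]=7
  step 10: row=7, L[7]='o', prepend. Next row=LF[7]=8
  step 11: row=8, L[8]='c', prepend. Next row=LF[8]=2
Reversed output: committee6$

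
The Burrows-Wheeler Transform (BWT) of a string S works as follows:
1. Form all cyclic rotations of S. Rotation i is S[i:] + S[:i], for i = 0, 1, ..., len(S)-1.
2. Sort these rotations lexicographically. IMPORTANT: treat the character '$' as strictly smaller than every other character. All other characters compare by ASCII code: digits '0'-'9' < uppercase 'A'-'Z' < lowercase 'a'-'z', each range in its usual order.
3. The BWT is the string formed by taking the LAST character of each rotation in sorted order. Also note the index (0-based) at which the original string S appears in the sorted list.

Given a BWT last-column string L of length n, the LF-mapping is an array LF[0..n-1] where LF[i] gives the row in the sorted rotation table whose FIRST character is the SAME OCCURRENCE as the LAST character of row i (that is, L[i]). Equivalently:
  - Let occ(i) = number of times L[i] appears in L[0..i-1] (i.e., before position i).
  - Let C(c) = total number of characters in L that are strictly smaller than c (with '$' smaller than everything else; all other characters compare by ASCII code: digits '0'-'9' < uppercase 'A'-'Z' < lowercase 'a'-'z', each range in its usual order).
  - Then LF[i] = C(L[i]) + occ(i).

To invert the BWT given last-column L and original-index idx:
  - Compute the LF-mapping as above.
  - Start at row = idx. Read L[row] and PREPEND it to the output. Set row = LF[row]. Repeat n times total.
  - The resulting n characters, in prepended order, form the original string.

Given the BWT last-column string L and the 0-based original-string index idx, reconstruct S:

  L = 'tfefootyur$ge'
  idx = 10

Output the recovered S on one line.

Answer: toffeeyogurt$

Derivation:
LF mapping: 9 3 1 4 6 7 10 12 11 8 0 5 2
Walk LF starting at row 10, prepending L[row]:
  step 1: row=10, L[10]='$', prepend. Next row=LF[10]=0
  step 2: row=0, L[0]='t', prepend. Next row=LF[0]=9
  step 3: row=9, L[9]='r', prepend. Next row=LF[9]=8
  step 4: row=8, L[8]='u', prepend. Next row=LF[8]=11
  step 5: row=11, L[11]='g', prepend. Next row=LF[11]=5
  step 6: row=5, L[5]='o', prepend. Next row=LF[5]=7
  step 7: row=7, L[7]='y', prepend. Next row=LF[7]=12
  step 8: row=12, L[12]='e', prepend. Next row=LF[12]=2
  step 9: row=2, L[2]='e', prepend. Next row=LF[2]=1
  step 10: row=1, L[1]='f', prepend. Next row=LF[1]=3
  step 11: row=3, L[3]='f', prepend. Next row=LF[3]=4
  step 12: row=4, L[4]='o', prepend. Next row=LF[4]=6
  step 13: row=6, L[6]='t', prepend. Next row=LF[6]=10
Reversed output: toffeeyogurt$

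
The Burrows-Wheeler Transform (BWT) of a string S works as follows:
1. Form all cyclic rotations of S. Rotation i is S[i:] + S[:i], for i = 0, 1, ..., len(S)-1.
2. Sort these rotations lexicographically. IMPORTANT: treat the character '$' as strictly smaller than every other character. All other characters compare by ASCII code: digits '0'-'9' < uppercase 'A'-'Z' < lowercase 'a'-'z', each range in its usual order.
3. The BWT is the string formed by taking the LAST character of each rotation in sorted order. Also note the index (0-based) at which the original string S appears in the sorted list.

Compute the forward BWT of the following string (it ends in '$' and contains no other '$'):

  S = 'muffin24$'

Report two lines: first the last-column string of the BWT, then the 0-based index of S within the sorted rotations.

All 9 rotations (rotation i = S[i:]+S[:i]):
  rot[0] = muffin24$
  rot[1] = uffin24$m
  rot[2] = ffin24$mu
  rot[3] = fin24$muf
  rot[4] = in24$muff
  rot[5] = n24$muffi
  rot[6] = 24$muffin
  rot[7] = 4$muffin2
  rot[8] = $muffin24
Sorted (with $ < everything):
  sorted[0] = $muffin24  (last char: '4')
  sorted[1] = 24$muffin  (last char: 'n')
  sorted[2] = 4$muffin2  (last char: '2')
  sorted[3] = ffin24$mu  (last char: 'u')
  sorted[4] = fin24$muf  (last char: 'f')
  sorted[5] = in24$muff  (last char: 'f')
  sorted[6] = muffin24$  (last char: '$')
  sorted[7] = n24$muffi  (last char: 'i')
  sorted[8] = uffin24$m  (last char: 'm')
Last column: 4n2uff$im
Original string S is at sorted index 6

Answer: 4n2uff$im
6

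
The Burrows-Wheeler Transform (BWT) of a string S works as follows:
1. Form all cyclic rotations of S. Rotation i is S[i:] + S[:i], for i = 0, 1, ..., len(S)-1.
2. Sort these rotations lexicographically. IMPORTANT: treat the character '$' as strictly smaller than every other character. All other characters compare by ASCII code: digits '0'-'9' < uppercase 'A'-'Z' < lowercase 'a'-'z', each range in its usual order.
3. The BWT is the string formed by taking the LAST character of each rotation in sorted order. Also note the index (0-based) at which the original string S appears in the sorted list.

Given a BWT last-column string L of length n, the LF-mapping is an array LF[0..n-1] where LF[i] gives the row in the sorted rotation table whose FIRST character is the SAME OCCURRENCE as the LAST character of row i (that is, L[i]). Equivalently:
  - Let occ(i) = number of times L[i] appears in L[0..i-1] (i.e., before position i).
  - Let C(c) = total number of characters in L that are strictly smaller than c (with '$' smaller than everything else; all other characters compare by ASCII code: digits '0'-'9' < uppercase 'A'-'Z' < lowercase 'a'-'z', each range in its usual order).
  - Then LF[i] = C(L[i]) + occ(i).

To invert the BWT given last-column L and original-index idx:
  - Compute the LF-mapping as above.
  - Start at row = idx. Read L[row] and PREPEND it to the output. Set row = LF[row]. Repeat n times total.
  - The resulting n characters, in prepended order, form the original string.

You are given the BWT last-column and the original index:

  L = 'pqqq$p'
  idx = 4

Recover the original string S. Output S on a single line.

Answer: qpqqp$

Derivation:
LF mapping: 1 3 4 5 0 2
Walk LF starting at row 4, prepending L[row]:
  step 1: row=4, L[4]='$', prepend. Next row=LF[4]=0
  step 2: row=0, L[0]='p', prepend. Next row=LF[0]=1
  step 3: row=1, L[1]='q', prepend. Next row=LF[1]=3
  step 4: row=3, L[3]='q', prepend. Next row=LF[3]=5
  step 5: row=5, L[5]='p', prepend. Next row=LF[5]=2
  step 6: row=2, L[2]='q', prepend. Next row=LF[2]=4
Reversed output: qpqqp$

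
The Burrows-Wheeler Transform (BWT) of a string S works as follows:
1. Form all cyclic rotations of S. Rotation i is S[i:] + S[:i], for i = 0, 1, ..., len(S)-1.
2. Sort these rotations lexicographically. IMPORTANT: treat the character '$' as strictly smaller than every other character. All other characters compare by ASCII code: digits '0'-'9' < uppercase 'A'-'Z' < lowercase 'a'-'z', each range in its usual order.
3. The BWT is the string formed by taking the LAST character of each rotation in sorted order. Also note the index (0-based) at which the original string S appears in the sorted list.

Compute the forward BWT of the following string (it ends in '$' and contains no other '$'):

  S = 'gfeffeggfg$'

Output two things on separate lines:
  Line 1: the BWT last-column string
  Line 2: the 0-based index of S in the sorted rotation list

All 11 rotations (rotation i = S[i:]+S[:i]):
  rot[0] = gfeffeggfg$
  rot[1] = feffeggfg$g
  rot[2] = effeggfg$gf
  rot[3] = ffeggfg$gfe
  rot[4] = feggfg$gfef
  rot[5] = eggfg$gfeff
  rot[6] = ggfg$gfeffe
  rot[7] = gfg$gfeffeg
  rot[8] = fg$gfeffegg
  rot[9] = g$gfeffeggf
  rot[10] = $gfeffeggfg
Sorted (with $ < everything):
  sorted[0] = $gfeffeggfg  (last char: 'g')
  sorted[1] = effeggfg$gf  (last char: 'f')
  sorted[2] = eggfg$gfeff  (last char: 'f')
  sorted[3] = feffeggfg$g  (last char: 'g')
  sorted[4] = feggfg$gfef  (last char: 'f')
  sorted[5] = ffeggfg$gfe  (last char: 'e')
  sorted[6] = fg$gfeffegg  (last char: 'g')
  sorted[7] = g$gfeffeggf  (last char: 'f')
  sorted[8] = gfeffeggfg$  (last char: '$')
  sorted[9] = gfg$gfeffeg  (last char: 'g')
  sorted[10] = ggfg$gfeffe  (last char: 'e')
Last column: gffgfegf$ge
Original string S is at sorted index 8

Answer: gffgfegf$ge
8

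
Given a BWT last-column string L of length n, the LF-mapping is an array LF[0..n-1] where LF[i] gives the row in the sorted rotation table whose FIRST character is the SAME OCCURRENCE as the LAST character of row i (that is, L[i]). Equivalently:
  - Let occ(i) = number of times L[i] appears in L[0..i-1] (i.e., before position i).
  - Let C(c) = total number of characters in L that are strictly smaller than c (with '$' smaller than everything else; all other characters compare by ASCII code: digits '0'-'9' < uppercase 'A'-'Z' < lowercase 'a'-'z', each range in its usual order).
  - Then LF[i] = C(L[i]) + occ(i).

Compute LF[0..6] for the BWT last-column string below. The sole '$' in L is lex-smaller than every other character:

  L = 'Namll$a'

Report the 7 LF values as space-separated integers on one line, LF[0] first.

Char counts: '$':1, 'N':1, 'a':2, 'l':2, 'm':1
C (first-col start): C('$')=0, C('N')=1, C('a')=2, C('l')=4, C('m')=6
L[0]='N': occ=0, LF[0]=C('N')+0=1+0=1
L[1]='a': occ=0, LF[1]=C('a')+0=2+0=2
L[2]='m': occ=0, LF[2]=C('m')+0=6+0=6
L[3]='l': occ=0, LF[3]=C('l')+0=4+0=4
L[4]='l': occ=1, LF[4]=C('l')+1=4+1=5
L[5]='$': occ=0, LF[5]=C('$')+0=0+0=0
L[6]='a': occ=1, LF[6]=C('a')+1=2+1=3

Answer: 1 2 6 4 5 0 3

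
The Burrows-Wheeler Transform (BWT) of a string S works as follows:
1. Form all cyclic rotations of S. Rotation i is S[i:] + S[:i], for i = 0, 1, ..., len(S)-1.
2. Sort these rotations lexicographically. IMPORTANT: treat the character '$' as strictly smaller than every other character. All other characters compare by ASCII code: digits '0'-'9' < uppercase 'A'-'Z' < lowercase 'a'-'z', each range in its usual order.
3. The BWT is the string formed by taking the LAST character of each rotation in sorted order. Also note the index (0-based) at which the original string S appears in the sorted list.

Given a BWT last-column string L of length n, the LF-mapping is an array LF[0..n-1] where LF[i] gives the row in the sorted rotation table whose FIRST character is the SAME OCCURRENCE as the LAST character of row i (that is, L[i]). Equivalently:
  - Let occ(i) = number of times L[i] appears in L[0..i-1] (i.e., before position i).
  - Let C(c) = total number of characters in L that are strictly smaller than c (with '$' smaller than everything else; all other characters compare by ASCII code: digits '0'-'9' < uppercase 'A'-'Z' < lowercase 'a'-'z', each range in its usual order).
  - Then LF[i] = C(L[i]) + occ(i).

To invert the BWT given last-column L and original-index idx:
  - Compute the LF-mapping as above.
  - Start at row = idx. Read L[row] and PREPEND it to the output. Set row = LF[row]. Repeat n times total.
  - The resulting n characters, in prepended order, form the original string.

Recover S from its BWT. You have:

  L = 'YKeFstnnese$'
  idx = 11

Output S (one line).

LF mapping: 3 2 4 1 9 11 7 8 5 10 6 0
Walk LF starting at row 11, prepending L[row]:
  step 1: row=11, L[11]='$', prepend. Next row=LF[11]=0
  step 2: row=0, L[0]='Y', prepend. Next row=LF[0]=3
  step 3: row=3, L[3]='F', prepend. Next row=LF[3]=1
  step 4: row=1, L[1]='K', prepend. Next row=LF[1]=2
  step 5: row=2, L[2]='e', prepend. Next row=LF[2]=4
  step 6: row=4, L[4]='s', prepend. Next row=LF[4]=9
  step 7: row=9, L[9]='s', prepend. Next row=LF[9]=10
  step 8: row=10, L[10]='e', prepend. Next row=LF[10]=6
  step 9: row=6, L[6]='n', prepend. Next row=LF[6]=7
  step 10: row=7, L[7]='n', prepend. Next row=LF[7]=8
  step 11: row=8, L[8]='e', prepend. Next row=LF[8]=5
  step 12: row=5, L[5]='t', prepend. Next row=LF[5]=11
Reversed output: tennesseKFY$

Answer: tennesseKFY$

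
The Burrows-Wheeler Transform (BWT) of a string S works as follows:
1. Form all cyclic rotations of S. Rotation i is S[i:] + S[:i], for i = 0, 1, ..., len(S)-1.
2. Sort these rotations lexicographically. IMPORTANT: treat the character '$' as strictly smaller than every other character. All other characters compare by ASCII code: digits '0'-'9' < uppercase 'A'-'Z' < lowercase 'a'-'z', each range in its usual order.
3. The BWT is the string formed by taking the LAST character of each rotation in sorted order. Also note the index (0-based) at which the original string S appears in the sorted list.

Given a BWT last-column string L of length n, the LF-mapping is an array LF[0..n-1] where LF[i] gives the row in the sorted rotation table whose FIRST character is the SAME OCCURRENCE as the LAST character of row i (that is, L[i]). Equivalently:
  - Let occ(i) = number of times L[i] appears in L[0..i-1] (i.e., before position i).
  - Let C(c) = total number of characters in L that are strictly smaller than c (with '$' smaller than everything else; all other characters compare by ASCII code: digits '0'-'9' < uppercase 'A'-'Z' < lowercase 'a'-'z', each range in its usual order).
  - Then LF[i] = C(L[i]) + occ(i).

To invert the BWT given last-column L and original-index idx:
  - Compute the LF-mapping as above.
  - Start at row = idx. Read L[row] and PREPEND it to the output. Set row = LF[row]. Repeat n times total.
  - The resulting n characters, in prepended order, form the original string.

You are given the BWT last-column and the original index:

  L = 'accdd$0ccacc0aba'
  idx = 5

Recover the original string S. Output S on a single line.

Answer: accc0adac0ccbda$

Derivation:
LF mapping: 3 8 9 14 15 0 1 10 11 4 12 13 2 5 7 6
Walk LF starting at row 5, prepending L[row]:
  step 1: row=5, L[5]='$', prepend. Next row=LF[5]=0
  step 2: row=0, L[0]='a', prepend. Next row=LF[0]=3
  step 3: row=3, L[3]='d', prepend. Next row=LF[3]=14
  step 4: row=14, L[14]='b', prepend. Next row=LF[14]=7
  step 5: row=7, L[7]='c', prepend. Next row=LF[7]=10
  step 6: row=10, L[10]='c', prepend. Next row=LF[10]=12
  step 7: row=12, L[12]='0', prepend. Next row=LF[12]=2
  step 8: row=2, L[2]='c', prepend. Next row=LF[2]=9
  step 9: row=9, L[9]='a', prepend. Next row=LF[9]=4
  step 10: row=4, L[4]='d', prepend. Next row=LF[4]=15
  step 11: row=15, L[15]='a', prepend. Next row=LF[15]=6
  step 12: row=6, L[6]='0', prepend. Next row=LF[6]=1
  step 13: row=1, L[1]='c', prepend. Next row=LF[1]=8
  step 14: row=8, L[8]='c', prepend. Next row=LF[8]=11
  step 15: row=11, L[11]='c', prepend. Next row=LF[11]=13
  step 16: row=13, L[13]='a', prepend. Next row=LF[13]=5
Reversed output: accc0adac0ccbda$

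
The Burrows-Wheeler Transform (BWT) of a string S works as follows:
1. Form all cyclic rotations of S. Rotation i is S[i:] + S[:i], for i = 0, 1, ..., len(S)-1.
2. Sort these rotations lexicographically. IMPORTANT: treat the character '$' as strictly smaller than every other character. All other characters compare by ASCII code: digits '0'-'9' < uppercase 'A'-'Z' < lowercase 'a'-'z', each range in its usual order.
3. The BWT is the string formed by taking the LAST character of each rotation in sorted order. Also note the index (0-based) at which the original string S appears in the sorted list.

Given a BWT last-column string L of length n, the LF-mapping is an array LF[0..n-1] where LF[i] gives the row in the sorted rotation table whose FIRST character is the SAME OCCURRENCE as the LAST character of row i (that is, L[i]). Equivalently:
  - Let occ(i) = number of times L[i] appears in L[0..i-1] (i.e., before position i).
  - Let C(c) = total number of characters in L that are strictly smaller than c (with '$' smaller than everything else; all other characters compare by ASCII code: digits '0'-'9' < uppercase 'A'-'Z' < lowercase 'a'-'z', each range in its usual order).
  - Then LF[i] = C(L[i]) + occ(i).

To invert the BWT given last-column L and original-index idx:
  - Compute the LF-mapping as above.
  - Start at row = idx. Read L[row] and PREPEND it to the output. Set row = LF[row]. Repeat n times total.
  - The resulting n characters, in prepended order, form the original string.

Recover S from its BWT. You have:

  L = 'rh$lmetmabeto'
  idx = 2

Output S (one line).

LF mapping: 10 5 0 6 7 3 11 8 1 2 4 12 9
Walk LF starting at row 2, prepending L[row]:
  step 1: row=2, L[2]='$', prepend. Next row=LF[2]=0
  step 2: row=0, L[0]='r', prepend. Next row=LF[0]=10
  step 3: row=10, L[10]='e', prepend. Next row=LF[10]=4
  step 4: row=4, L[4]='m', prepend. Next row=LF[4]=7
  step 5: row=7, L[7]='m', prepend. Next row=LF[7]=8
  step 6: row=8, L[8]='a', prepend. Next row=LF[8]=1
  step 7: row=1, L[1]='h', prepend. Next row=LF[1]=5
  step 8: row=5, L[5]='e', prepend. Next row=LF[5]=3
  step 9: row=3, L[3]='l', prepend. Next row=LF[3]=6
  step 10: row=6, L[6]='t', prepend. Next row=LF[6]=11
  step 11: row=11, L[11]='t', prepend. Next row=LF[11]=12
  step 12: row=12, L[12]='o', prepend. Next row=LF[12]=9
  step 13: row=9, L[9]='b', prepend. Next row=LF[9]=2
Reversed output: bottlehammer$

Answer: bottlehammer$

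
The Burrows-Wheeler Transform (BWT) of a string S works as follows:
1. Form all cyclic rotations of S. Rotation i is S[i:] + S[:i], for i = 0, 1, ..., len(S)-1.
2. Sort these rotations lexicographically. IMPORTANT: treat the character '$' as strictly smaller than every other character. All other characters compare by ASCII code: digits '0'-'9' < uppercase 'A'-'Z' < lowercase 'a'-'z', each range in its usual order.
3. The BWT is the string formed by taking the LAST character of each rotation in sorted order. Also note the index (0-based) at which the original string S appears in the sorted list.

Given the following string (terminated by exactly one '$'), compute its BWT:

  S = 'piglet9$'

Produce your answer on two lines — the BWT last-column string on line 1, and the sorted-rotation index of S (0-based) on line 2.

Answer: 9tlipg$e
6

Derivation:
All 8 rotations (rotation i = S[i:]+S[:i]):
  rot[0] = piglet9$
  rot[1] = iglet9$p
  rot[2] = glet9$pi
  rot[3] = let9$pig
  rot[4] = et9$pigl
  rot[5] = t9$pigle
  rot[6] = 9$piglet
  rot[7] = $piglet9
Sorted (with $ < everything):
  sorted[0] = $piglet9  (last char: '9')
  sorted[1] = 9$piglet  (last char: 't')
  sorted[2] = et9$pigl  (last char: 'l')
  sorted[3] = glet9$pi  (last char: 'i')
  sorted[4] = iglet9$p  (last char: 'p')
  sorted[5] = let9$pig  (last char: 'g')
  sorted[6] = piglet9$  (last char: '$')
  sorted[7] = t9$pigle  (last char: 'e')
Last column: 9tlipg$e
Original string S is at sorted index 6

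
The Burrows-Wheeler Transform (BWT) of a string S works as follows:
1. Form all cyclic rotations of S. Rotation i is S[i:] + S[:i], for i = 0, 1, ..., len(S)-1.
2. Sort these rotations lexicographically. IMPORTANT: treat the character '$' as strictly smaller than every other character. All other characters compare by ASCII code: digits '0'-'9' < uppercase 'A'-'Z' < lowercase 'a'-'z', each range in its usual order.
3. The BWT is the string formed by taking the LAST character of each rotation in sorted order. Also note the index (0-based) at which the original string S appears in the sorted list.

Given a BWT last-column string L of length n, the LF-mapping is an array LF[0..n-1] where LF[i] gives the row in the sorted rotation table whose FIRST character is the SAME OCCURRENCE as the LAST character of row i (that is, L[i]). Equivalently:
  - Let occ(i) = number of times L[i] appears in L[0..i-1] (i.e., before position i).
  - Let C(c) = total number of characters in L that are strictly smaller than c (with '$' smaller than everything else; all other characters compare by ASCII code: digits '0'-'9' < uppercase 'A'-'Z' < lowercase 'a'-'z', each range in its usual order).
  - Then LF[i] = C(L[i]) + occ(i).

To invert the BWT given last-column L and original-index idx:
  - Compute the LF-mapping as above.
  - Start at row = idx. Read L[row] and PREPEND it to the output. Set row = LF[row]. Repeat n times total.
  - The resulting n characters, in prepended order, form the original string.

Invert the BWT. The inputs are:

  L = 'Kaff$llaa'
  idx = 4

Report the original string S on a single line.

Answer: alfalfaK$

Derivation:
LF mapping: 1 2 5 6 0 7 8 3 4
Walk LF starting at row 4, prepending L[row]:
  step 1: row=4, L[4]='$', prepend. Next row=LF[4]=0
  step 2: row=0, L[0]='K', prepend. Next row=LF[0]=1
  step 3: row=1, L[1]='a', prepend. Next row=LF[1]=2
  step 4: row=2, L[2]='f', prepend. Next row=LF[2]=5
  step 5: row=5, L[5]='l', prepend. Next row=LF[5]=7
  step 6: row=7, L[7]='a', prepend. Next row=LF[7]=3
  step 7: row=3, L[3]='f', prepend. Next row=LF[3]=6
  step 8: row=6, L[6]='l', prepend. Next row=LF[6]=8
  step 9: row=8, L[8]='a', prepend. Next row=LF[8]=4
Reversed output: alfalfaK$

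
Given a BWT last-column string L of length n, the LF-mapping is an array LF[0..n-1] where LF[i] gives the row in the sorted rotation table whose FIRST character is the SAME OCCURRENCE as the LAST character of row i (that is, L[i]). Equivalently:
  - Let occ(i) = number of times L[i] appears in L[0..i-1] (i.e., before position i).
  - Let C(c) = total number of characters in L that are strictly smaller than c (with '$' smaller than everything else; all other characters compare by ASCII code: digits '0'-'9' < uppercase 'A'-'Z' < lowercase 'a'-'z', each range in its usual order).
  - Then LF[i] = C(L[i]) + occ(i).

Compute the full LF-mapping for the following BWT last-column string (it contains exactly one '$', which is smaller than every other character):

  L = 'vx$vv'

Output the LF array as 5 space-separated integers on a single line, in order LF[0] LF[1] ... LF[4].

Char counts: '$':1, 'v':3, 'x':1
C (first-col start): C('$')=0, C('v')=1, C('x')=4
L[0]='v': occ=0, LF[0]=C('v')+0=1+0=1
L[1]='x': occ=0, LF[1]=C('x')+0=4+0=4
L[2]='$': occ=0, LF[2]=C('$')+0=0+0=0
L[3]='v': occ=1, LF[3]=C('v')+1=1+1=2
L[4]='v': occ=2, LF[4]=C('v')+2=1+2=3

Answer: 1 4 0 2 3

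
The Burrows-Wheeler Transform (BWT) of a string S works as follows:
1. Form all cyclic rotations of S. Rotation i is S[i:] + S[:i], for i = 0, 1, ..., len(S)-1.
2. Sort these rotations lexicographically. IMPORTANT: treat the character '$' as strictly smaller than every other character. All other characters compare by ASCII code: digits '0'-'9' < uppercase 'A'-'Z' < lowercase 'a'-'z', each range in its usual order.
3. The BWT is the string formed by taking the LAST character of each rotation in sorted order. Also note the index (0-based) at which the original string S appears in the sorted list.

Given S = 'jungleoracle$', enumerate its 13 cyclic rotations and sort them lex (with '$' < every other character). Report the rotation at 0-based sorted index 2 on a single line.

All 13 rotations (rotation i = S[i:]+S[:i]):
  rot[0] = jungleoracle$
  rot[1] = ungleoracle$j
  rot[2] = ngleoracle$ju
  rot[3] = gleoracle$jun
  rot[4] = leoracle$jung
  rot[5] = eoracle$jungl
  rot[6] = oracle$jungle
  rot[7] = racle$jungleo
  rot[8] = acle$jungleor
  rot[9] = cle$jungleora
  rot[10] = le$jungleorac
  rot[11] = e$jungleoracl
  rot[12] = $jungleoracle
Sorted (with $ < everything):
  sorted[0] = $jungleoracle
  sorted[1] = acle$jungleor
  sorted[2] = cle$jungleora
  sorted[3] = e$jungleoracl
  sorted[4] = eoracle$jungl
  sorted[5] = gleoracle$jun
  sorted[6] = jungleoracle$
  sorted[7] = le$jungleorac
  sorted[8] = leoracle$jung
  sorted[9] = ngleoracle$ju
  sorted[10] = oracle$jungle
  sorted[11] = racle$jungleo
  sorted[12] = ungleoracle$j
sorted[2] = cle$jungleora

Answer: cle$jungleora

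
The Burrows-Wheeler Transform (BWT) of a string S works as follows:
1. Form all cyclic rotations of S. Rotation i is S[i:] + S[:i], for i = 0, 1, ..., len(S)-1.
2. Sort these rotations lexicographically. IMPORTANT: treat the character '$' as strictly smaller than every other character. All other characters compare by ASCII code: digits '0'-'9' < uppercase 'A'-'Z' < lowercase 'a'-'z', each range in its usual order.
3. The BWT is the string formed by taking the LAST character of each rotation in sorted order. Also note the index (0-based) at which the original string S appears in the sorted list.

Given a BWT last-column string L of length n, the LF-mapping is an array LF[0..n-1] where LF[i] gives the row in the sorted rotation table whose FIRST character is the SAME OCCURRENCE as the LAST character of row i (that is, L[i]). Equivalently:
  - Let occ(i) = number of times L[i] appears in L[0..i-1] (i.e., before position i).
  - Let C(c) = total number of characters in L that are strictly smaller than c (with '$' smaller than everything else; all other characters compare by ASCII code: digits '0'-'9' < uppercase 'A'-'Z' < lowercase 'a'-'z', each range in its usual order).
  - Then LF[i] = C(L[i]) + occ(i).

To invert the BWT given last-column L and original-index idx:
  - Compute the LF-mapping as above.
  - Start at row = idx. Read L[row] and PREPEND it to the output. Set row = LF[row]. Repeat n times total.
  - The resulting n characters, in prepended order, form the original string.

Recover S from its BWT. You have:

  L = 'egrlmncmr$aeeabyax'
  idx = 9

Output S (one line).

LF mapping: 6 9 14 10 11 13 5 12 15 0 1 7 8 2 4 17 3 16
Walk LF starting at row 9, prepending L[row]:
  step 1: row=9, L[9]='$', prepend. Next row=LF[9]=0
  step 2: row=0, L[0]='e', prepend. Next row=LF[0]=6
  step 3: row=6, L[6]='c', prepend. Next row=LF[6]=5
  step 4: row=5, L[5]='n', prepend. Next row=LF[5]=13
  step 5: row=13, L[13]='a', prepend. Next row=LF[13]=2
  step 6: row=2, L[2]='r', prepend. Next row=LF[2]=14
  step 7: row=14, L[14]='b', prepend. Next row=LF[14]=4
  step 8: row=4, L[4]='m', prepend. Next row=LF[4]=11
  step 9: row=11, L[11]='e', prepend. Next row=LF[11]=7
  step 10: row=7, L[7]='m', prepend. Next row=LF[7]=12
  step 11: row=12, L[12]='e', prepend. Next row=LF[12]=8
  step 12: row=8, L[8]='r', prepend. Next row=LF[8]=15
  step 13: row=15, L[15]='y', prepend. Next row=LF[15]=17
  step 14: row=17, L[17]='x', prepend. Next row=LF[17]=16
  step 15: row=16, L[16]='a', prepend. Next row=LF[16]=3
  step 16: row=3, L[3]='l', prepend. Next row=LF[3]=10
  step 17: row=10, L[10]='a', prepend. Next row=LF[10]=1
  step 18: row=1, L[1]='g', prepend. Next row=LF[1]=9
Reversed output: galaxyremembrance$

Answer: galaxyremembrance$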